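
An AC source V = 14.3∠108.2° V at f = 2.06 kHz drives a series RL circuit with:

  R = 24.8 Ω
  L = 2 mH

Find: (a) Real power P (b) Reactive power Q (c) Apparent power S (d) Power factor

Step 1 — Angular frequency: ω = 2π·f = 2π·2060 = 1.294e+04 rad/s.
Step 2 — Component impedances:
  R: Z = R = 24.8 Ω
  L: Z = jωL = j·1.294e+04·0.002 = 0 + j25.89 Ω
Step 3 — Series combination: Z_total = R + L = 24.8 + j25.89 Ω = 35.85∠46.2° Ω.
Step 4 — Source phasor: V = 14.3∠108.2° V = -4.466 + j13.58 V.
Step 5 — Current: I = V / Z = 0.1874 + j0.3521 A = 0.3989∠62.0° A.
Step 6 — Complex power: S = V·I* = 3.946 + j4.119 VA.
Step 7 — Real power: P = Re(S) = 3.946 W.
Step 8 — Reactive power: Q = Im(S) = 4.119 VAR.
Step 9 — Apparent power: |S| = 5.704 VA.
Step 10 — Power factor: PF = P/|S| = 0.6918 (lagging).

(a) P = 3.946 W  (b) Q = 4.119 VAR  (c) S = 5.704 VA  (d) PF = 0.6918 (lagging)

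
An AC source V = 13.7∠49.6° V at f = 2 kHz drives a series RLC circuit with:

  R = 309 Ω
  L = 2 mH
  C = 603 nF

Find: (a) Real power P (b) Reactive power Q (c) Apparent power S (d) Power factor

Step 1 — Angular frequency: ω = 2π·f = 2π·2000 = 1.257e+04 rad/s.
Step 2 — Component impedances:
  R: Z = R = 309 Ω
  L: Z = jωL = j·1.257e+04·0.002 = 0 + j25.13 Ω
  C: Z = 1/(jωC) = -j/(ω·C) = 0 - j132 Ω
Step 3 — Series combination: Z_total = R + L + C = 309 - j106.8 Ω = 326.9∠-19.1° Ω.
Step 4 — Source phasor: V = 13.7∠49.6° V = 8.879 + j10.43 V.
Step 5 — Current: I = V / Z = 0.01524 + j0.03903 A = 0.0419∠68.7° A.
Step 6 — Complex power: S = V·I* = 0.5426 - j0.1876 VA.
Step 7 — Real power: P = Re(S) = 0.5426 W.
Step 8 — Reactive power: Q = Im(S) = -0.1876 VAR.
Step 9 — Apparent power: |S| = 0.5741 VA.
Step 10 — Power factor: PF = P/|S| = 0.9451 (leading).

(a) P = 0.5426 W  (b) Q = -0.1876 VAR  (c) S = 0.5741 VA  (d) PF = 0.9451 (leading)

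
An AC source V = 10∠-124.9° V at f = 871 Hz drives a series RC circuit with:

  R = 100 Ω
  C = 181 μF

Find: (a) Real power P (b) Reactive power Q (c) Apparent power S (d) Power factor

Step 1 — Angular frequency: ω = 2π·f = 2π·871 = 5473 rad/s.
Step 2 — Component impedances:
  R: Z = R = 100 Ω
  C: Z = 1/(jωC) = -j/(ω·C) = 0 - j1.01 Ω
Step 3 — Series combination: Z_total = R + C = 100 - j1.01 Ω = 100∠-0.6° Ω.
Step 4 — Source phasor: V = 10∠-124.9° V = -5.721 - j8.202 V.
Step 5 — Current: I = V / Z = -0.05638 - j0.08258 A = 0.09999∠-124.3° A.
Step 6 — Complex power: S = V·I* = 0.9999 - j0.01009 VA.
Step 7 — Real power: P = Re(S) = 0.9999 W.
Step 8 — Reactive power: Q = Im(S) = -0.01009 VAR.
Step 9 — Apparent power: |S| = 0.9999 VA.
Step 10 — Power factor: PF = P/|S| = 0.9999 (leading).

(a) P = 0.9999 W  (b) Q = -0.01009 VAR  (c) S = 0.9999 VA  (d) PF = 0.9999 (leading)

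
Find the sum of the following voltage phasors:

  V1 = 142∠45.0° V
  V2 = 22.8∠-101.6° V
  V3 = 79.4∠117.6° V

Step 1 — Convert each phasor to rectangular form:
  V1 = 142·(cos(45.0°) + j·sin(45.0°)) = 100.4 + j100.4 V
  V2 = 22.8·(cos(-101.6°) + j·sin(-101.6°)) = -4.585 - j22.33 V
  V3 = 79.4·(cos(117.6°) + j·sin(117.6°)) = -36.79 + j70.36 V
Step 2 — Sum components: V_total = 59.04 + j148.4 V.
Step 3 — Convert to polar: |V_total| = 159.7 V, ∠V_total = 68.3°.

V_total = 159.7∠68.3° V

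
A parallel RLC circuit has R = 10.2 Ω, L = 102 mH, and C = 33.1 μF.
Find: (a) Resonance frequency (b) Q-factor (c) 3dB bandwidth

Step 1 — Resonance: ω₀ = 1/√(LC) = 1/√(0.102·3.31e-05) = 544.2 rad/s.
Step 2 — f₀ = ω₀/(2π) = 86.62 Hz.
Step 3 — Parallel Q: Q = R/(ω₀L) = 10.2/(544.2·0.102) = 0.1837.
Step 4 — Bandwidth: Δω = ω₀/Q = 2962 rad/s; BW = Δω/(2π) = 471.4 Hz.

(a) f₀ = 86.62 Hz  (b) Q = 0.1837  (c) BW = 471.4 Hz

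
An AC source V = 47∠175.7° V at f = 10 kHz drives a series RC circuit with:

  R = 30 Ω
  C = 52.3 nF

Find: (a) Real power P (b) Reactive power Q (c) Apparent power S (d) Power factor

Step 1 — Angular frequency: ω = 2π·f = 2π·1e+04 = 6.283e+04 rad/s.
Step 2 — Component impedances:
  R: Z = R = 30 Ω
  C: Z = 1/(jωC) = -j/(ω·C) = 0 - j304.3 Ω
Step 3 — Series combination: Z_total = R + C = 30 - j304.3 Ω = 305.8∠-84.4° Ω.
Step 4 — Source phasor: V = 47∠175.7° V = -46.87 + j3.524 V.
Step 5 — Current: I = V / Z = -0.02651 - j0.1514 A = 0.1537∠-99.9° A.
Step 6 — Complex power: S = V·I* = 0.7087 - j7.189 VA.
Step 7 — Real power: P = Re(S) = 0.7087 W.
Step 8 — Reactive power: Q = Im(S) = -7.189 VAR.
Step 9 — Apparent power: |S| = 7.224 VA.
Step 10 — Power factor: PF = P/|S| = 0.09811 (leading).

(a) P = 0.7087 W  (b) Q = -7.189 VAR  (c) S = 7.224 VA  (d) PF = 0.09811 (leading)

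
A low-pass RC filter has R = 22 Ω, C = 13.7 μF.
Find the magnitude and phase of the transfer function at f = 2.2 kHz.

Step 1 — Angular frequency: ω = 2π·2200 = 1.382e+04 rad/s.
Step 2 — Transfer function: H(jω) = 1/(1 + jωRC).
Step 3 — Denominator: 1 + jωRC = 1 + j·1.382e+04·22·1.37e-05 = 1 + j4.166.
Step 4 — H = 0.05447 - j0.2269.
Step 5 — Magnitude: |H| = 0.2334 (-12.6 dB); phase: φ = -76.5°.

|H| = 0.2334 (-12.6 dB), φ = -76.5°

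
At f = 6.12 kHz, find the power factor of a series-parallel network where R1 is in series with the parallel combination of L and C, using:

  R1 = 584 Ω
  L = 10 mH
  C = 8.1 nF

Step 1 — Angular frequency: ω = 2π·f = 2π·6120 = 3.845e+04 rad/s.
Step 2 — Component impedances:
  R1: Z = R = 584 Ω
  L: Z = jωL = j·3.845e+04·0.01 = 0 + j384.5 Ω
  C: Z = 1/(jωC) = -j/(ω·C) = 0 - j3211 Ω
Step 3 — Parallel branch: L || C = 1/(1/L + 1/C) = 0 + j436.9 Ω.
Step 4 — Series with R1: Z_total = R1 + (L || C) = 584 + j436.9 Ω = 729.3∠36.8° Ω.
Step 5 — Power factor: PF = cos(φ) = Re(Z)/|Z| = 584/729.3 = 0.8008.
Step 6 — Type: Im(Z) = 436.9 ⇒ lagging (phase φ = 36.8°).

PF = 0.8008 (lagging, φ = 36.8°)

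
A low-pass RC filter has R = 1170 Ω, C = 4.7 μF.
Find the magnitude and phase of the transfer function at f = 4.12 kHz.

Step 1 — Angular frequency: ω = 2π·4120 = 2.589e+04 rad/s.
Step 2 — Transfer function: H(jω) = 1/(1 + jωRC).
Step 3 — Denominator: 1 + jωRC = 1 + j·2.589e+04·1170·4.7e-06 = 1 + j142.4.
Step 4 — H = 4.935e-05 - j0.007025.
Step 5 — Magnitude: |H| = 0.007025 (-43.1 dB); phase: φ = -89.6°.

|H| = 0.007025 (-43.1 dB), φ = -89.6°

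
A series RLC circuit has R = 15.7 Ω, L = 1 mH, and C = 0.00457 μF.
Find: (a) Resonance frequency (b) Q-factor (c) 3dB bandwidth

Step 1 — Resonance: ω₀ = 1/√(LC) = 1/√(0.001·4.57e-09) = 4.678e+05 rad/s.
Step 2 — f₀ = ω₀/(2π) = 7.445e+04 Hz.
Step 3 — Series Q: Q = ω₀L/R = 4.678e+05·0.001/15.7 = 29.79.
Step 4 — Bandwidth: Δω = ω₀/Q = 1.57e+04 rad/s; BW = Δω/(2π) = 2499 Hz.

(a) f₀ = 7.445e+04 Hz  (b) Q = 29.79  (c) BW = 2499 Hz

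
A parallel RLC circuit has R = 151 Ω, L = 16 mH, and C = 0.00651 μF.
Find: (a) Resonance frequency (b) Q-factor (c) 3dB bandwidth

Step 1 — Resonance: ω₀ = 1/√(LC) = 1/√(0.016·6.51e-09) = 9.798e+04 rad/s.
Step 2 — f₀ = ω₀/(2π) = 1.559e+04 Hz.
Step 3 — Parallel Q: Q = R/(ω₀L) = 151/(9.798e+04·0.016) = 0.09632.
Step 4 — Bandwidth: Δω = ω₀/Q = 1.017e+06 rad/s; BW = Δω/(2π) = 1.619e+05 Hz.

(a) f₀ = 1.559e+04 Hz  (b) Q = 0.09632  (c) BW = 1.619e+05 Hz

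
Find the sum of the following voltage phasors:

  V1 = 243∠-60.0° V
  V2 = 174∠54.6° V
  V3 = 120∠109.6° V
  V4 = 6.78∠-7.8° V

Step 1 — Convert each phasor to rectangular form:
  V1 = 243·(cos(-60.0°) + j·sin(-60.0°)) = 121.5 - j210.4 V
  V2 = 174·(cos(54.6°) + j·sin(54.6°)) = 100.8 + j141.8 V
  V3 = 120·(cos(109.6°) + j·sin(109.6°)) = -40.25 + j113 V
  V4 = 6.78·(cos(-7.8°) + j·sin(-7.8°)) = 6.717 - j0.9202 V
Step 2 — Sum components: V_total = 188.8 + j43.51 V.
Step 3 — Convert to polar: |V_total| = 193.7 V, ∠V_total = 13.0°.

V_total = 193.7∠13.0° V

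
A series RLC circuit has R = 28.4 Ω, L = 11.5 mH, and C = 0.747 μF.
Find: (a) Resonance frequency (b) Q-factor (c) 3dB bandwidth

Step 1 — Resonance condition Im(Z)=0 gives ω₀ = 1/√(LC).
Step 2 — ω₀ = 1/√(0.0115·7.47e-07) = 1.079e+04 rad/s.
Step 3 — f₀ = ω₀/(2π) = 1717 Hz.
Step 4 — Series Q: Q = ω₀L/R = 1.079e+04·0.0115/28.4 = 4.369.
Step 5 — 3dB bandwidth: Δω = ω₀/Q = 2470 rad/s; BW = Δω/(2π) = 393 Hz.

(a) f₀ = 1717 Hz  (b) Q = 4.369  (c) BW = 393 Hz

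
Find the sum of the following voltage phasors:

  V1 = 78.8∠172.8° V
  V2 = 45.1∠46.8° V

Step 1 — Convert each phasor to rectangular form:
  V1 = 78.8·(cos(172.8°) + j·sin(172.8°)) = -78.18 + j9.876 V
  V2 = 45.1·(cos(46.8°) + j·sin(46.8°)) = 30.87 + j32.88 V
Step 2 — Sum components: V_total = -47.31 + j42.75 V.
Step 3 — Convert to polar: |V_total| = 63.76 V, ∠V_total = 137.9°.

V_total = 63.76∠137.9° V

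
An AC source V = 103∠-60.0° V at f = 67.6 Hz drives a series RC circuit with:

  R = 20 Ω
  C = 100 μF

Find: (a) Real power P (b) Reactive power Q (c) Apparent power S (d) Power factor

Step 1 — Angular frequency: ω = 2π·f = 2π·67.6 = 424.7 rad/s.
Step 2 — Component impedances:
  R: Z = R = 20 Ω
  C: Z = 1/(jωC) = -j/(ω·C) = 0 - j23.54 Ω
Step 3 — Series combination: Z_total = R + C = 20 - j23.54 Ω = 30.89∠-49.7° Ω.
Step 4 — Source phasor: V = 103∠-60.0° V = 51.5 - j89.2 V.
Step 5 — Current: I = V / Z = 3.28 - j0.5989 A = 3.334∠-10.3° A.
Step 6 — Complex power: S = V·I* = 222.3 - j261.7 VA.
Step 7 — Real power: P = Re(S) = 222.3 W.
Step 8 — Reactive power: Q = Im(S) = -261.7 VAR.
Step 9 — Apparent power: |S| = 343.4 VA.
Step 10 — Power factor: PF = P/|S| = 0.6474 (leading).

(a) P = 222.3 W  (b) Q = -261.7 VAR  (c) S = 343.4 VA  (d) PF = 0.6474 (leading)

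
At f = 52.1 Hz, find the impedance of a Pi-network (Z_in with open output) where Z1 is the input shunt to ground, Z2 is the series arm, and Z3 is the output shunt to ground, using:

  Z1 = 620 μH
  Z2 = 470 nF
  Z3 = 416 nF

Step 1 — Angular frequency: ω = 2π·f = 2π·52.1 = 327.4 rad/s.
Step 2 — Component impedances:
  Z1: Z = jωL = j·327.4·0.00062 = 0 + j0.203 Ω
  Z2: Z = 1/(jωC) = -j/(ω·C) = 0 - j6500 Ω
  Z3: Z = 1/(jωC) = -j/(ω·C) = 0 - j7343 Ω
Step 3 — With open output, the series arm Z2 and the output shunt Z3 appear in series to ground: Z2 + Z3 = 0 - j1.384e+04 Ω.
Step 4 — Parallel with input shunt Z1: Z_in = Z1 || (Z2 + Z3) = 0 + j0.203 Ω = 0.203∠90.0° Ω.

Z = 0 + j0.203 Ω = 0.203∠90.0° Ω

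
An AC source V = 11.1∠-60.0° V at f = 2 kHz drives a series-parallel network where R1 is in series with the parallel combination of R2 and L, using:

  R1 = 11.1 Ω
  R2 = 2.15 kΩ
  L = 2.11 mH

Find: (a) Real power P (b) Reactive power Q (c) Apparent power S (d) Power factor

Step 1 — Angular frequency: ω = 2π·f = 2π·2000 = 1.257e+04 rad/s.
Step 2 — Component impedances:
  R1: Z = R = 11.1 Ω
  R2: Z = R = 2150 Ω
  L: Z = jωL = j·1.257e+04·0.00211 = 0 + j26.52 Ω
Step 3 — Parallel branch: R2 || L = 1/(1/R2 + 1/L) = 0.3269 + j26.51 Ω.
Step 4 — Series with R1: Z_total = R1 + (R2 || L) = 11.43 + j26.51 Ω = 28.87∠66.7° Ω.
Step 5 — Source phasor: V = 11.1∠-60.0° V = 5.55 - j9.613 V.
Step 6 — Current: I = V / Z = -0.2297 - j0.3084 A = 0.3845∠-126.7° A.
Step 7 — Complex power: S = V·I* = 1.689 + j3.919 VA.
Step 8 — Real power: P = Re(S) = 1.689 W.
Step 9 — Reactive power: Q = Im(S) = 3.919 VAR.
Step 10 — Apparent power: |S| = 4.268 VA.
Step 11 — Power factor: PF = P/|S| = 0.3958 (lagging).

(a) P = 1.689 W  (b) Q = 3.919 VAR  (c) S = 4.268 VA  (d) PF = 0.3958 (lagging)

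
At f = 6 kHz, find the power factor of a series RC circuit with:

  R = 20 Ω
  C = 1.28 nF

Step 1 — Angular frequency: ω = 2π·f = 2π·6000 = 3.77e+04 rad/s.
Step 2 — Component impedances:
  R: Z = R = 20 Ω
  C: Z = 1/(jωC) = -j/(ω·C) = 0 - j2.072e+04 Ω
Step 3 — Series combination: Z_total = R + C = 20 - j2.072e+04 Ω = 2.072e+04∠-89.9° Ω.
Step 4 — Power factor: PF = cos(φ) = Re(Z)/|Z| = 20/20723 = 0.0009651.
Step 5 — Type: Im(Z) = -2.072e+04 ⇒ leading (phase φ = -89.9°).

PF = 0.0009651 (leading, φ = -89.9°)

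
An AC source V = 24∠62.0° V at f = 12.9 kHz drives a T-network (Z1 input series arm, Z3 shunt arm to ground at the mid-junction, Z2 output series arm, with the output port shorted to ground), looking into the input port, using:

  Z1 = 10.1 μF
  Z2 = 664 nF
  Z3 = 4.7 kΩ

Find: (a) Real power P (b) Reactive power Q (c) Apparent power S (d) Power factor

Step 1 — Angular frequency: ω = 2π·f = 2π·1.29e+04 = 8.105e+04 rad/s.
Step 2 — Component impedances:
  Z1: Z = 1/(jωC) = -j/(ω·C) = 0 - j1.222 Ω
  Z2: Z = 1/(jωC) = -j/(ω·C) = 0 - j18.58 Ω
  Z3: Z = R = 4700 Ω
Step 3 — With the output port shorted to ground, the output series arm Z2 runs from the junction to ground; the shunt arm Z3 also runs from the junction to ground. They appear in parallel: Z3 || Z2 = 0.07345 - j18.58 Ω.
Step 4 — Series with input arm Z1: Z_in = Z1 + (Z3 || Z2) = 0.07345 - j19.8 Ω = 19.8∠-89.8° Ω.
Step 5 — Source phasor: V = 24∠62.0° V = 11.27 + j21.19 V.
Step 6 — Current: I = V / Z = -1.068 + j0.573 A = 1.212∠151.8° A.
Step 7 — Complex power: S = V·I* = 0.1079 - j29.09 VA.
Step 8 — Real power: P = Re(S) = 0.1079 W.
Step 9 — Reactive power: Q = Im(S) = -29.09 VAR.
Step 10 — Apparent power: |S| = 29.09 VA.
Step 11 — Power factor: PF = P/|S| = 0.003709 (leading).

(a) P = 0.1079 W  (b) Q = -29.09 VAR  (c) S = 29.09 VA  (d) PF = 0.003709 (leading)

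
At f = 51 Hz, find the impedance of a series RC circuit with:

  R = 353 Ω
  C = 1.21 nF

Step 1 — Angular frequency: ω = 2π·f = 2π·51 = 320.4 rad/s.
Step 2 — Component impedances:
  R: Z = R = 353 Ω
  C: Z = 1/(jωC) = -j/(ω·C) = 0 - j2.579e+06 Ω
Step 3 — Series combination: Z_total = R + C = 353 - j2.579e+06 Ω = 2.579e+06∠-90.0° Ω.

Z = 353 - j2.579e+06 Ω = 2.579e+06∠-90.0° Ω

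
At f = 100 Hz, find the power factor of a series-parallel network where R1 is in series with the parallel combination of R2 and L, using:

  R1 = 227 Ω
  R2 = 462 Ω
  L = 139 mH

Step 1 — Angular frequency: ω = 2π·f = 2π·100 = 628.3 rad/s.
Step 2 — Component impedances:
  R1: Z = R = 227 Ω
  R2: Z = R = 462 Ω
  L: Z = jωL = j·628.3·0.139 = 0 + j87.34 Ω
Step 3 — Parallel branch: R2 || L = 1/(1/R2 + 1/L) = 15.94 + j84.32 Ω.
Step 4 — Series with R1: Z_total = R1 + (R2 || L) = 242.9 + j84.32 Ω = 257.2∠19.1° Ω.
Step 5 — Power factor: PF = cos(φ) = Re(Z)/|Z| = 242.94/257.16 = 0.9447.
Step 6 — Type: Im(Z) = 84.32 ⇒ lagging (phase φ = 19.1°).

PF = 0.9447 (lagging, φ = 19.1°)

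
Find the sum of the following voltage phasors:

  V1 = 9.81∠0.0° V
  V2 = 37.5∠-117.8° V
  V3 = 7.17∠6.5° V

Step 1 — Convert each phasor to rectangular form:
  V1 = 9.81·(cos(0.0°) + j·sin(0.0°)) = 9.81 V
  V2 = 37.5·(cos(-117.8°) + j·sin(-117.8°)) = -17.49 - j33.17 V
  V3 = 7.17·(cos(6.5°) + j·sin(6.5°)) = 7.124 + j0.8117 V
Step 2 — Sum components: V_total = -0.5556 - j32.36 V.
Step 3 — Convert to polar: |V_total| = 32.36 V, ∠V_total = -91.0°.

V_total = 32.36∠-91.0° V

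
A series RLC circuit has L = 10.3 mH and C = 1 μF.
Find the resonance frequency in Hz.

Step 1 — Resonance condition Im(Z)=0 gives ω₀ = 1/√(LC).
Step 2 — ω₀ = 1/√(0.0103·1e-06) = 9853 rad/s.
Step 3 — f₀ = ω₀/(2π) = 1568 Hz.

f₀ = 1568 Hz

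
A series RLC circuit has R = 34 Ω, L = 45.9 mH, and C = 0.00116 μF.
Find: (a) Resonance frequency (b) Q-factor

Step 1 — Resonance condition Im(Z)=0 gives ω₀ = 1/√(LC).
Step 2 — ω₀ = 1/√(0.0459·1.16e-09) = 1.37e+05 rad/s.
Step 3 — f₀ = ω₀/(2π) = 2.181e+04 Hz.
Step 4 — Series Q: Q = ω₀L/R = 1.37e+05·0.0459/34 = 185.

(a) f₀ = 2.181e+04 Hz  (b) Q = 185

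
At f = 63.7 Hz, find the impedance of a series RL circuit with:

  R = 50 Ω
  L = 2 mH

Step 1 — Angular frequency: ω = 2π·f = 2π·63.7 = 400.2 rad/s.
Step 2 — Component impedances:
  R: Z = R = 50 Ω
  L: Z = jωL = j·400.2·0.002 = 0 + j0.8005 Ω
Step 3 — Series combination: Z_total = R + L = 50 + j0.8005 Ω = 50.01∠0.9° Ω.

Z = 50 + j0.8005 Ω = 50.01∠0.9° Ω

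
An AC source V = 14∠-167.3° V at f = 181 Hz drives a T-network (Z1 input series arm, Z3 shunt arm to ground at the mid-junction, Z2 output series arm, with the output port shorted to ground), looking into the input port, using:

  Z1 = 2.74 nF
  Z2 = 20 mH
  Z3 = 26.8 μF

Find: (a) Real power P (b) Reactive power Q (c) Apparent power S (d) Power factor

Step 1 — Angular frequency: ω = 2π·f = 2π·181 = 1137 rad/s.
Step 2 — Component impedances:
  Z1: Z = 1/(jωC) = -j/(ω·C) = 0 - j3.209e+05 Ω
  Z2: Z = jωL = j·1137·0.02 = 0 + j22.75 Ω
  Z3: Z = 1/(jωC) = -j/(ω·C) = 0 - j32.81 Ω
Step 3 — With the output port shorted to ground, the output series arm Z2 runs from the junction to ground; the shunt arm Z3 also runs from the junction to ground. They appear in parallel: Z3 || Z2 = 0 + j74.15 Ω.
Step 4 — Series with input arm Z1: Z_in = Z1 + (Z3 || Z2) = 0 - j3.208e+05 Ω = 3.208e+05∠-90.0° Ω.
Step 5 — Source phasor: V = 14∠-167.3° V = -13.66 - j3.078 V.
Step 6 — Current: I = V / Z = 9.593e-06 - j4.257e-05 A = 4.364e-05∠-77.3° A.
Step 7 — Complex power: S = V·I* = 0 - j0.0006109 VA.
Step 8 — Real power: P = Re(S) = 0 W.
Step 9 — Reactive power: Q = Im(S) = -0.0006109 VAR.
Step 10 — Apparent power: |S| = 0.0006109 VA.
Step 11 — Power factor: PF = P/|S| = 0 (leading).

(a) P = 0 W  (b) Q = -0.0006109 VAR  (c) S = 0.0006109 VA  (d) PF = 0 (leading)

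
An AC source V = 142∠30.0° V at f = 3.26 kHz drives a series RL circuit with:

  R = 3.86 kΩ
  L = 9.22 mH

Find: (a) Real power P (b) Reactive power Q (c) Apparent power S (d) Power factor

Step 1 — Angular frequency: ω = 2π·f = 2π·3260 = 2.048e+04 rad/s.
Step 2 — Component impedances:
  R: Z = R = 3860 Ω
  L: Z = jωL = j·2.048e+04·0.00922 = 0 + j188.9 Ω
Step 3 — Series combination: Z_total = R + L = 3860 + j188.9 Ω = 3865∠2.8° Ω.
Step 4 — Source phasor: V = 142∠30.0° V = 123 + j71 V.
Step 5 — Current: I = V / Z = 0.03268 + j0.01679 A = 0.03674∠27.2° A.
Step 6 — Complex power: S = V·I* = 5.211 + j0.255 VA.
Step 7 — Real power: P = Re(S) = 5.211 W.
Step 8 — Reactive power: Q = Im(S) = 0.255 VAR.
Step 9 — Apparent power: |S| = 5.218 VA.
Step 10 — Power factor: PF = P/|S| = 0.9988 (lagging).

(a) P = 5.211 W  (b) Q = 0.255 VAR  (c) S = 5.218 VA  (d) PF = 0.9988 (lagging)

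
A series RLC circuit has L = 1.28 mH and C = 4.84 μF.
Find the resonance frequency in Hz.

Step 1 — Resonance condition Im(Z)=0 gives ω₀ = 1/√(LC).
Step 2 — ω₀ = 1/√(0.00128·4.84e-06) = 1.27e+04 rad/s.
Step 3 — f₀ = ω₀/(2π) = 2022 Hz.

f₀ = 2022 Hz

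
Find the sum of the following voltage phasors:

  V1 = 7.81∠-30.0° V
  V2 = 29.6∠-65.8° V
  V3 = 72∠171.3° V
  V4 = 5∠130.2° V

Step 1 — Convert each phasor to rectangular form:
  V1 = 7.81·(cos(-30.0°) + j·sin(-30.0°)) = 6.764 - j3.905 V
  V2 = 29.6·(cos(-65.8°) + j·sin(-65.8°)) = 12.13 - j27 V
  V3 = 72·(cos(171.3°) + j·sin(171.3°)) = -71.17 + j10.89 V
  V4 = 5·(cos(130.2°) + j·sin(130.2°)) = -3.227 + j3.819 V
Step 2 — Sum components: V_total = -55.5 - j16.19 V.
Step 3 — Convert to polar: |V_total| = 57.82 V, ∠V_total = -163.7°.

V_total = 57.82∠-163.7° V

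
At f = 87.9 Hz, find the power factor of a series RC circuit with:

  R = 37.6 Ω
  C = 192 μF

Step 1 — Angular frequency: ω = 2π·f = 2π·87.9 = 552.3 rad/s.
Step 2 — Component impedances:
  R: Z = R = 37.6 Ω
  C: Z = 1/(jωC) = -j/(ω·C) = 0 - j9.43 Ω
Step 3 — Series combination: Z_total = R + C = 37.6 - j9.43 Ω = 38.76∠-14.1° Ω.
Step 4 — Power factor: PF = cos(φ) = Re(Z)/|Z| = 37.6/38.7646 = 0.97.
Step 5 — Type: Im(Z) = -9.43 ⇒ leading (phase φ = -14.1°).

PF = 0.97 (leading, φ = -14.1°)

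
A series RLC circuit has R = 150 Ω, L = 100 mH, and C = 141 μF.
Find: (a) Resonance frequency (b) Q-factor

Step 1 — Resonance condition Im(Z)=0 gives ω₀ = 1/√(LC).
Step 2 — ω₀ = 1/√(0.1·0.000141) = 266.3 rad/s.
Step 3 — f₀ = ω₀/(2π) = 42.38 Hz.
Step 4 — Series Q: Q = ω₀L/R = 266.3·0.1/150 = 0.1775.

(a) f₀ = 42.38 Hz  (b) Q = 0.1775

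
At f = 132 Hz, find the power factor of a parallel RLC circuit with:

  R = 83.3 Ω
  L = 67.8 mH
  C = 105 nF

Step 1 — Angular frequency: ω = 2π·f = 2π·132 = 829.4 rad/s.
Step 2 — Component impedances:
  R: Z = R = 83.3 Ω
  L: Z = jωL = j·829.4·0.0678 = 0 + j56.23 Ω
  C: Z = 1/(jωC) = -j/(ω·C) = 0 - j1.148e+04 Ω
Step 3 — Parallel combination: 1/Z_total = 1/R + 1/L + 1/C; Z_total = 26.25 + j38.7 Ω = 46.76∠55.8° Ω.
Step 4 — Power factor: PF = cos(φ) = Re(Z)/|Z| = 26.25/46.76 = 0.5614.
Step 5 — Type: Im(Z) = 38.7 ⇒ lagging (phase φ = 55.8°).

PF = 0.5614 (lagging, φ = 55.8°)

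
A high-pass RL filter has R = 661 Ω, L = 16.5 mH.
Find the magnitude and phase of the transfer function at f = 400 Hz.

Step 1 — Angular frequency: ω = 2π·400 = 2513 rad/s.
Step 2 — Transfer function: H(jω) = jωL/(R + jωL).
Step 3 — Numerator jωL = j·41.47; denominator R + jωL = 661 + j41.47.
Step 4 — H = 0.00392 + j0.06249.
Step 5 — Magnitude: |H| = 0.06261 (-24.1 dB); phase: φ = 86.4°.

|H| = 0.06261 (-24.1 dB), φ = 86.4°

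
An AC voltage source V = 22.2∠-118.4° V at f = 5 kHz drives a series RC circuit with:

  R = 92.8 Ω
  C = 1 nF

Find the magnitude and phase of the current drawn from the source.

Step 1 — Angular frequency: ω = 2π·f = 2π·5000 = 3.142e+04 rad/s.
Step 2 — Component impedances:
  R: Z = R = 92.8 Ω
  C: Z = 1/(jωC) = -j/(ω·C) = 0 - j3.183e+04 Ω
Step 3 — Series combination: Z_total = R + C = 92.8 - j3.183e+04 Ω = 3.183e+04∠-89.8° Ω.
Step 4 — Source phasor: V = 22.2∠-118.4° V = -10.56 - j19.53 V.
Step 5 — Ohm's law: I = V / Z_total = (-10.56 - j19.53) / (92.8 - j3.183e+04) = 0.0006125 - j0.0003335 A.
Step 6 — Convert to polar: |I| = 0.0006974 A, ∠I = -28.6°.

I = 0.0006974∠-28.6° A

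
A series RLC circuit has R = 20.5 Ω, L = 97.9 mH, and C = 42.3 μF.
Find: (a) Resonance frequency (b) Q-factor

Step 1 — Resonance condition Im(Z)=0 gives ω₀ = 1/√(LC).
Step 2 — ω₀ = 1/√(0.0979·4.23e-05) = 491.4 rad/s.
Step 3 — f₀ = ω₀/(2π) = 78.21 Hz.
Step 4 — Series Q: Q = ω₀L/R = 491.4·0.0979/20.5 = 2.347.

(a) f₀ = 78.21 Hz  (b) Q = 2.347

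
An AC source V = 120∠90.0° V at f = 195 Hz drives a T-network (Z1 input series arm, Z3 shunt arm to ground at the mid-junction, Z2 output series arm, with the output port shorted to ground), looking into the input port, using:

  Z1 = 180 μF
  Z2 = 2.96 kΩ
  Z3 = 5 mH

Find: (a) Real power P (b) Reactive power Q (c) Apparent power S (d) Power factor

Step 1 — Angular frequency: ω = 2π·f = 2π·195 = 1225 rad/s.
Step 2 — Component impedances:
  Z1: Z = 1/(jωC) = -j/(ω·C) = 0 - j4.534 Ω
  Z2: Z = R = 2960 Ω
  Z3: Z = jωL = j·1225·0.005 = 0 + j6.126 Ω
Step 3 — With the output port shorted to ground, the output series arm Z2 runs from the junction to ground; the shunt arm Z3 also runs from the junction to ground. They appear in parallel: Z3 || Z2 = 0.01268 + j6.126 Ω.
Step 4 — Series with input arm Z1: Z_in = Z1 + (Z3 || Z2) = 0.01268 + j1.592 Ω = 1.592∠89.5° Ω.
Step 5 — Source phasor: V = 120∠90.0° V = 0 + j120 V.
Step 6 — Current: I = V / Z = 75.38 + j0.6005 A = 75.39∠0.5° A.
Step 7 — Complex power: S = V·I* = 72.05 + j9046 VA.
Step 8 — Real power: P = Re(S) = 72.05 W.
Step 9 — Reactive power: Q = Im(S) = 9046 VAR.
Step 10 — Apparent power: |S| = 9046 VA.
Step 11 — Power factor: PF = P/|S| = 0.007965 (lagging).

(a) P = 72.05 W  (b) Q = 9046 VAR  (c) S = 9046 VA  (d) PF = 0.007965 (lagging)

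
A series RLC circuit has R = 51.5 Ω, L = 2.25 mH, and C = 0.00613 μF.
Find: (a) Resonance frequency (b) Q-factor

Step 1 — Resonance condition Im(Z)=0 gives ω₀ = 1/√(LC).
Step 2 — ω₀ = 1/√(0.00225·6.13e-09) = 2.693e+05 rad/s.
Step 3 — f₀ = ω₀/(2π) = 4.285e+04 Hz.
Step 4 — Series Q: Q = ω₀L/R = 2.693e+05·0.00225/51.5 = 11.76.

(a) f₀ = 4.285e+04 Hz  (b) Q = 11.76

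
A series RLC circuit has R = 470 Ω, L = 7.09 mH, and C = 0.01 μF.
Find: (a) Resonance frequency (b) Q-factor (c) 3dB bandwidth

Step 1 — Resonance condition Im(Z)=0 gives ω₀ = 1/√(LC).
Step 2 — ω₀ = 1/√(0.00709·1e-08) = 1.188e+05 rad/s.
Step 3 — f₀ = ω₀/(2π) = 1.89e+04 Hz.
Step 4 — Series Q: Q = ω₀L/R = 1.188e+05·0.00709/470 = 1.792.
Step 5 — 3dB bandwidth: Δω = ω₀/Q = 6.629e+04 rad/s; BW = Δω/(2π) = 1.055e+04 Hz.

(a) f₀ = 1.89e+04 Hz  (b) Q = 1.792  (c) BW = 1.055e+04 Hz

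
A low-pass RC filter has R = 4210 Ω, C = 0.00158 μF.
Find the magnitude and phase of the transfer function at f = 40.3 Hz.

Step 1 — Angular frequency: ω = 2π·40.3 = 253.2 rad/s.
Step 2 — Transfer function: H(jω) = 1/(1 + jωRC).
Step 3 — Denominator: 1 + jωRC = 1 + j·253.2·4210·1.58e-09 = 1 + j0.001684.
Step 4 — H = 1 - j0.001684.
Step 5 — Magnitude: |H| = 1 (-0.0 dB); phase: φ = -0.1°.

|H| = 1 (-0.0 dB), φ = -0.1°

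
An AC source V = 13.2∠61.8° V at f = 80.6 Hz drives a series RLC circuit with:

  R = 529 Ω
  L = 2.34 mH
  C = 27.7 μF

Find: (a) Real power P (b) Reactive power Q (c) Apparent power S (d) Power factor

Step 1 — Angular frequency: ω = 2π·f = 2π·80.6 = 506.4 rad/s.
Step 2 — Component impedances:
  R: Z = R = 529 Ω
  L: Z = jωL = j·506.4·0.00234 = 0 + j1.185 Ω
  C: Z = 1/(jωC) = -j/(ω·C) = 0 - j71.29 Ω
Step 3 — Series combination: Z_total = R + L + C = 529 - j70.1 Ω = 533.6∠-7.5° Ω.
Step 4 — Source phasor: V = 13.2∠61.8° V = 6.238 + j11.63 V.
Step 5 — Current: I = V / Z = 0.008724 + j0.02315 A = 0.02474∠69.3° A.
Step 6 — Complex power: S = V·I* = 0.3237 - j0.04289 VA.
Step 7 — Real power: P = Re(S) = 0.3237 W.
Step 8 — Reactive power: Q = Im(S) = -0.04289 VAR.
Step 9 — Apparent power: |S| = 0.3265 VA.
Step 10 — Power factor: PF = P/|S| = 0.9913 (leading).

(a) P = 0.3237 W  (b) Q = -0.04289 VAR  (c) S = 0.3265 VA  (d) PF = 0.9913 (leading)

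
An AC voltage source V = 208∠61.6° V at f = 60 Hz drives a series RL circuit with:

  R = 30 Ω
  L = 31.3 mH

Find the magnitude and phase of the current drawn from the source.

Step 1 — Angular frequency: ω = 2π·f = 2π·60 = 377 rad/s.
Step 2 — Component impedances:
  R: Z = R = 30 Ω
  L: Z = jωL = j·377·0.0313 = 0 + j11.8 Ω
Step 3 — Series combination: Z_total = R + L = 30 + j11.8 Ω = 32.24∠21.5° Ω.
Step 4 — Source phasor: V = 208∠61.6° V = 98.93 + j183 V.
Step 5 — Ohm's law: I = V / Z_total = (98.93 + j183) / (30 + j11.8) = 4.933 + j4.158 A.
Step 6 — Convert to polar: |I| = 6.452 A, ∠I = 40.1°.

I = 6.452∠40.1° A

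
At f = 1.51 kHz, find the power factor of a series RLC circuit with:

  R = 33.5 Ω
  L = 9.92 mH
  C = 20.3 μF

Step 1 — Angular frequency: ω = 2π·f = 2π·1510 = 9488 rad/s.
Step 2 — Component impedances:
  R: Z = R = 33.5 Ω
  L: Z = jωL = j·9488·0.00992 = 0 + j94.12 Ω
  C: Z = 1/(jωC) = -j/(ω·C) = 0 - j5.192 Ω
Step 3 — Series combination: Z_total = R + L + C = 33.5 + j88.92 Ω = 95.03∠69.4° Ω.
Step 4 — Power factor: PF = cos(φ) = Re(Z)/|Z| = 33.5/95.03 = 0.3525.
Step 5 — Type: Im(Z) = 88.92 ⇒ lagging (phase φ = 69.4°).

PF = 0.3525 (lagging, φ = 69.4°)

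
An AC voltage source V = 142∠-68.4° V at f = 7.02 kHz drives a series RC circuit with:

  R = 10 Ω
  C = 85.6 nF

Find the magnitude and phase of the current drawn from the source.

Step 1 — Angular frequency: ω = 2π·f = 2π·7020 = 4.411e+04 rad/s.
Step 2 — Component impedances:
  R: Z = R = 10 Ω
  C: Z = 1/(jωC) = -j/(ω·C) = 0 - j264.9 Ω
Step 3 — Series combination: Z_total = R + C = 10 - j264.9 Ω = 265∠-87.8° Ω.
Step 4 — Source phasor: V = 142∠-68.4° V = 52.27 - j132 V.
Step 5 — Ohm's law: I = V / Z_total = (52.27 - j132) / (10 - j264.9) = 0.5052 + j0.1783 A.
Step 6 — Convert to polar: |I| = 0.5358 A, ∠I = 19.4°.

I = 0.5358∠19.4° A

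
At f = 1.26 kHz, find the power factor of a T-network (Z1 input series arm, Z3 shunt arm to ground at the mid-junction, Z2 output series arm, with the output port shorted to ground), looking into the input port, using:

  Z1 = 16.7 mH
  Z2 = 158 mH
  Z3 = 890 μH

Step 1 — Angular frequency: ω = 2π·f = 2π·1260 = 7917 rad/s.
Step 2 — Component impedances:
  Z1: Z = jωL = j·7917·0.0167 = 0 + j132.2 Ω
  Z2: Z = jωL = j·7917·0.158 = 0 + j1251 Ω
  Z3: Z = jωL = j·7917·0.00089 = 0 + j7.046 Ω
Step 3 — With the output port shorted to ground, the output series arm Z2 runs from the junction to ground; the shunt arm Z3 also runs from the junction to ground. They appear in parallel: Z3 || Z2 = 0 + j7.006 Ω.
Step 4 — Series with input arm Z1: Z_in = Z1 + (Z3 || Z2) = 0 + j139.2 Ω = 139.2∠90.0° Ω.
Step 5 — Power factor: PF = cos(φ) = Re(Z)/|Z| = 0/139.2 = 0.
Step 6 — Type: Im(Z) = 139.2 ⇒ lagging (phase φ = 90.0°).

PF = 0 (lagging, φ = 90.0°)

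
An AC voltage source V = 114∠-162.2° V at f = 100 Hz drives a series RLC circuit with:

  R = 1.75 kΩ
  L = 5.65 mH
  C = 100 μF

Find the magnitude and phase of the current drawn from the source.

Step 1 — Angular frequency: ω = 2π·f = 2π·100 = 628.3 rad/s.
Step 2 — Component impedances:
  R: Z = R = 1750 Ω
  L: Z = jωL = j·628.3·0.00565 = 0 + j3.55 Ω
  C: Z = 1/(jωC) = -j/(ω·C) = 0 - j15.92 Ω
Step 3 — Series combination: Z_total = R + L + C = 1750 - j12.37 Ω = 1750∠-0.4° Ω.
Step 4 — Source phasor: V = 114∠-162.2° V = -108.5 - j34.85 V.
Step 5 — Ohm's law: I = V / Z_total = (-108.5 - j34.85) / (1750 - j12.37) = -0.06188 - j0.02035 A.
Step 6 — Convert to polar: |I| = 0.06514 A, ∠I = -161.8°.

I = 0.06514∠-161.8° A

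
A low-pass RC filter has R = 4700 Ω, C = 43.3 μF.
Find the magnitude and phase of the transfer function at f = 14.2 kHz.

Step 1 — Angular frequency: ω = 2π·1.42e+04 = 8.922e+04 rad/s.
Step 2 — Transfer function: H(jω) = 1/(1 + jωRC).
Step 3 — Denominator: 1 + jωRC = 1 + j·8.922e+04·4700·4.33e-05 = 1 + j1.816e+04.
Step 4 — H = 3.033e-09 - j5.507e-05.
Step 5 — Magnitude: |H| = 5.507e-05 (-85.2 dB); phase: φ = -90.0°.

|H| = 5.507e-05 (-85.2 dB), φ = -90.0°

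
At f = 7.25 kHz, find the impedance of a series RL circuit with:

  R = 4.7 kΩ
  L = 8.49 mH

Step 1 — Angular frequency: ω = 2π·f = 2π·7250 = 4.555e+04 rad/s.
Step 2 — Component impedances:
  R: Z = R = 4700 Ω
  L: Z = jωL = j·4.555e+04·0.00849 = 0 + j386.7 Ω
Step 3 — Series combination: Z_total = R + L = 4700 + j386.7 Ω = 4716∠4.7° Ω.

Z = 4700 + j386.7 Ω = 4716∠4.7° Ω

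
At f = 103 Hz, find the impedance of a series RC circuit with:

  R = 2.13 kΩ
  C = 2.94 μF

Step 1 — Angular frequency: ω = 2π·f = 2π·103 = 647.2 rad/s.
Step 2 — Component impedances:
  R: Z = R = 2130 Ω
  C: Z = 1/(jωC) = -j/(ω·C) = 0 - j525.6 Ω
Step 3 — Series combination: Z_total = R + C = 2130 - j525.6 Ω = 2194∠-13.9° Ω.

Z = 2130 - j525.6 Ω = 2194∠-13.9° Ω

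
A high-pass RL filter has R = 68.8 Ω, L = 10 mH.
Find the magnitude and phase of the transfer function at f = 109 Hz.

Step 1 — Angular frequency: ω = 2π·109 = 684.9 rad/s.
Step 2 — Transfer function: H(jω) = jωL/(R + jωL).
Step 3 — Numerator jωL = j·6.849; denominator R + jωL = 68.8 + j6.849.
Step 4 — H = 0.009812 + j0.09857.
Step 5 — Magnitude: |H| = 0.09906 (-20.1 dB); phase: φ = 84.3°.

|H| = 0.09906 (-20.1 dB), φ = 84.3°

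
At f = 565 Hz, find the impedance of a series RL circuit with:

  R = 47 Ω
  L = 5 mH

Step 1 — Angular frequency: ω = 2π·f = 2π·565 = 3550 rad/s.
Step 2 — Component impedances:
  R: Z = R = 47 Ω
  L: Z = jωL = j·3550·0.005 = 0 + j17.75 Ω
Step 3 — Series combination: Z_total = R + L = 47 + j17.75 Ω = 50.24∠20.7° Ω.

Z = 47 + j17.75 Ω = 50.24∠20.7° Ω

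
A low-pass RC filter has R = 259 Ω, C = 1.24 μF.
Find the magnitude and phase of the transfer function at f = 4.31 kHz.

Step 1 — Angular frequency: ω = 2π·4310 = 2.708e+04 rad/s.
Step 2 — Transfer function: H(jω) = 1/(1 + jωRC).
Step 3 — Denominator: 1 + jωRC = 1 + j·2.708e+04·259·1.24e-06 = 1 + j8.697.
Step 4 — H = 0.01305 - j0.1135.
Step 5 — Magnitude: |H| = 0.1142 (-18.8 dB); phase: φ = -83.4°.

|H| = 0.1142 (-18.8 dB), φ = -83.4°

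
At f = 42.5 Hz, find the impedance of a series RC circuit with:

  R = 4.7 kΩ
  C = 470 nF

Step 1 — Angular frequency: ω = 2π·f = 2π·42.5 = 267 rad/s.
Step 2 — Component impedances:
  R: Z = R = 4700 Ω
  C: Z = 1/(jωC) = -j/(ω·C) = 0 - j7968 Ω
Step 3 — Series combination: Z_total = R + C = 4700 - j7968 Ω = 9251∠-59.5° Ω.

Z = 4700 - j7968 Ω = 9251∠-59.5° Ω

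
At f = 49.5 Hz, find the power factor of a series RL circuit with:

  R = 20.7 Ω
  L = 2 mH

Step 1 — Angular frequency: ω = 2π·f = 2π·49.5 = 311 rad/s.
Step 2 — Component impedances:
  R: Z = R = 20.7 Ω
  L: Z = jωL = j·311·0.002 = 0 + j0.622 Ω
Step 3 — Series combination: Z_total = R + L = 20.7 + j0.622 Ω = 20.71∠1.7° Ω.
Step 4 — Power factor: PF = cos(φ) = Re(Z)/|Z| = 20.7/20.71 = 0.9995.
Step 5 — Type: Im(Z) = 0.622 ⇒ lagging (phase φ = 1.7°).

PF = 0.9995 (lagging, φ = 1.7°)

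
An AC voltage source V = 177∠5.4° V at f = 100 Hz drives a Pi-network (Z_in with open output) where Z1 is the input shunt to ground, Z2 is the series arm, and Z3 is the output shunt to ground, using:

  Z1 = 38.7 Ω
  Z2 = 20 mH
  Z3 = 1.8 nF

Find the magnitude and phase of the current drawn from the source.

Step 1 — Angular frequency: ω = 2π·f = 2π·100 = 628.3 rad/s.
Step 2 — Component impedances:
  Z1: Z = R = 38.7 Ω
  Z2: Z = jωL = j·628.3·0.02 = 0 + j12.57 Ω
  Z3: Z = 1/(jωC) = -j/(ω·C) = 0 - j8.842e+05 Ω
Step 3 — With open output, the series arm Z2 and the output shunt Z3 appear in series to ground: Z2 + Z3 = 0 - j8.842e+05 Ω.
Step 4 — Parallel with input shunt Z1: Z_in = Z1 || (Z2 + Z3) = 38.7 - j0.001694 Ω = 38.7∠-0.0° Ω.
Step 5 — Source phasor: V = 177∠5.4° V = 176.2 + j16.66 V.
Step 6 — Ohm's law: I = V / Z_total = (176.2 + j16.66) / (38.7 - j0.001694) = 4.553 + j0.4306 A.
Step 7 — Convert to polar: |I| = 4.574 A, ∠I = 5.4°.

I = 4.574∠5.4° A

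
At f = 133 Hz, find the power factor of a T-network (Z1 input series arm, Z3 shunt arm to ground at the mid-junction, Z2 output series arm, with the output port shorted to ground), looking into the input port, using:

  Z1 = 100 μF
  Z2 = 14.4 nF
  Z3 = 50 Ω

Step 1 — Angular frequency: ω = 2π·f = 2π·133 = 835.7 rad/s.
Step 2 — Component impedances:
  Z1: Z = 1/(jωC) = -j/(ω·C) = 0 - j11.97 Ω
  Z2: Z = 1/(jωC) = -j/(ω·C) = 0 - j8.31e+04 Ω
  Z3: Z = R = 50 Ω
Step 3 — With the output port shorted to ground, the output series arm Z2 runs from the junction to ground; the shunt arm Z3 also runs from the junction to ground. They appear in parallel: Z3 || Z2 = 50 - j0.03008 Ω.
Step 4 — Series with input arm Z1: Z_in = Z1 + (Z3 || Z2) = 50 - j12 Ω = 51.42∠-13.5° Ω.
Step 5 — Power factor: PF = cos(φ) = Re(Z)/|Z| = 50/51.42 = 0.9724.
Step 6 — Type: Im(Z) = -12 ⇒ leading (phase φ = -13.5°).

PF = 0.9724 (leading, φ = -13.5°)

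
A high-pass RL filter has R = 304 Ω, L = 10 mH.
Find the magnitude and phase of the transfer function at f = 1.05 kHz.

Step 1 — Angular frequency: ω = 2π·1050 = 6597 rad/s.
Step 2 — Transfer function: H(jω) = jωL/(R + jωL).
Step 3 — Numerator jωL = j·65.97; denominator R + jωL = 304 + j65.97.
Step 4 — H = 0.04498 + j0.2073.
Step 5 — Magnitude: |H| = 0.2121 (-13.5 dB); phase: φ = 77.8°.

|H| = 0.2121 (-13.5 dB), φ = 77.8°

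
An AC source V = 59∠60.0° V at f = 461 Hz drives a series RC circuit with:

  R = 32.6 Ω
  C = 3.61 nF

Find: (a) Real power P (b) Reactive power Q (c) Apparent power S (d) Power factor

Step 1 — Angular frequency: ω = 2π·f = 2π·461 = 2897 rad/s.
Step 2 — Component impedances:
  R: Z = R = 32.6 Ω
  C: Z = 1/(jωC) = -j/(ω·C) = 0 - j9.563e+04 Ω
Step 3 — Series combination: Z_total = R + C = 32.6 - j9.563e+04 Ω = 9.563e+04∠-90.0° Ω.
Step 4 — Source phasor: V = 59∠60.0° V = 29.5 + j51.1 V.
Step 5 — Current: I = V / Z = -0.0005342 + j0.0003087 A = 0.0006169∠150.0° A.
Step 6 — Complex power: S = V·I* = 1.241e-05 - j0.0364 VA.
Step 7 — Real power: P = Re(S) = 1.241e-05 W.
Step 8 — Reactive power: Q = Im(S) = -0.0364 VAR.
Step 9 — Apparent power: |S| = 0.0364 VA.
Step 10 — Power factor: PF = P/|S| = 0.0003409 (leading).

(a) P = 1.241e-05 W  (b) Q = -0.0364 VAR  (c) S = 0.0364 VA  (d) PF = 0.0003409 (leading)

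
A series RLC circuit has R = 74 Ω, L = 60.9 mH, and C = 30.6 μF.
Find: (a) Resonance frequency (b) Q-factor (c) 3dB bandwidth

Step 1 — Resonance: ω₀ = 1/√(LC) = 1/√(0.0609·3.06e-05) = 732.5 rad/s.
Step 2 — f₀ = ω₀/(2π) = 116.6 Hz.
Step 3 — Series Q: Q = ω₀L/R = 732.5·0.0609/74 = 0.6029.
Step 4 — Bandwidth: Δω = ω₀/Q = 1215 rad/s; BW = Δω/(2π) = 193.4 Hz.

(a) f₀ = 116.6 Hz  (b) Q = 0.6029  (c) BW = 193.4 Hz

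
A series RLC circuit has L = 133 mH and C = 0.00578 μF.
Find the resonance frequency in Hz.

Step 1 — Resonance condition Im(Z)=0 gives ω₀ = 1/√(LC).
Step 2 — ω₀ = 1/√(0.133·5.78e-09) = 3.607e+04 rad/s.
Step 3 — f₀ = ω₀/(2π) = 5740 Hz.

f₀ = 5740 Hz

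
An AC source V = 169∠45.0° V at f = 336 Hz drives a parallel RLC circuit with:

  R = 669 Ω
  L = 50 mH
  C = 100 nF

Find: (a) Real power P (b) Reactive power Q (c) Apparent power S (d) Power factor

Step 1 — Angular frequency: ω = 2π·f = 2π·336 = 2111 rad/s.
Step 2 — Component impedances:
  R: Z = R = 669 Ω
  L: Z = jωL = j·2111·0.05 = 0 + j105.6 Ω
  C: Z = 1/(jωC) = -j/(ω·C) = 0 - j4737 Ω
Step 3 — Parallel combination: 1/Z_total = 1/R + 1/L + 1/C; Z_total = 16.98 + j105.2 Ω = 106.6∠80.8° Ω.
Step 4 — Source phasor: V = 169∠45.0° V = 119.5 + j119.5 V.
Step 5 — Current: I = V / Z = 1.285 - j0.9282 A = 1.586∠-35.8° A.
Step 6 — Complex power: S = V·I* = 42.69 + j264.5 VA.
Step 7 — Real power: P = Re(S) = 42.69 W.
Step 8 — Reactive power: Q = Im(S) = 264.5 VAR.
Step 9 — Apparent power: |S| = 268 VA.
Step 10 — Power factor: PF = P/|S| = 0.1593 (lagging).

(a) P = 42.69 W  (b) Q = 264.5 VAR  (c) S = 268 VA  (d) PF = 0.1593 (lagging)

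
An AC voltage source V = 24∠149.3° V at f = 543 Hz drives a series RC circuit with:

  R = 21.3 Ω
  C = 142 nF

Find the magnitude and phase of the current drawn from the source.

Step 1 — Angular frequency: ω = 2π·f = 2π·543 = 3412 rad/s.
Step 2 — Component impedances:
  R: Z = R = 21.3 Ω
  C: Z = 1/(jωC) = -j/(ω·C) = 0 - j2064 Ω
Step 3 — Series combination: Z_total = R + C = 21.3 - j2064 Ω = 2064∠-89.4° Ω.
Step 4 — Source phasor: V = 24∠149.3° V = -20.64 + j12.25 V.
Step 5 — Ohm's law: I = V / Z_total = (-20.64 + j12.25) / (21.3 - j2064) = -0.006039 - j0.009935 A.
Step 6 — Convert to polar: |I| = 0.01163 A, ∠I = -121.3°.

I = 0.01163∠-121.3° A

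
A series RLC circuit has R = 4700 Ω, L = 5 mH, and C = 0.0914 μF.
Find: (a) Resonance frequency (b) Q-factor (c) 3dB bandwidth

Step 1 — Resonance: ω₀ = 1/√(LC) = 1/√(0.005·9.14e-08) = 4.678e+04 rad/s.
Step 2 — f₀ = ω₀/(2π) = 7445 Hz.
Step 3 — Series Q: Q = ω₀L/R = 4.678e+04·0.005/4700 = 0.04976.
Step 4 — Bandwidth: Δω = ω₀/Q = 9.4e+05 rad/s; BW = Δω/(2π) = 1.496e+05 Hz.

(a) f₀ = 7445 Hz  (b) Q = 0.04976  (c) BW = 1.496e+05 Hz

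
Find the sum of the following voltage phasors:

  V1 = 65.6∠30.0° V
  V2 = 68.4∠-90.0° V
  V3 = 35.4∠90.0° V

Step 1 — Convert each phasor to rectangular form:
  V1 = 65.6·(cos(30.0°) + j·sin(30.0°)) = 56.81 + j32.8 V
  V2 = 68.4·(cos(-90.0°) + j·sin(-90.0°)) = 0 - j68.4 V
  V3 = 35.4·(cos(90.0°) + j·sin(90.0°)) = 0 + j35.4 V
Step 2 — Sum components: V_total = 56.81 - j0.2 V.
Step 3 — Convert to polar: |V_total| = 56.81 V, ∠V_total = -0.2°.

V_total = 56.81∠-0.2° V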